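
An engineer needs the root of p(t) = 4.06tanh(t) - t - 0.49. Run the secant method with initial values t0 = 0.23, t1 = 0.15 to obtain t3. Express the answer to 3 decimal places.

p(0.23) = 0.19768, p(0.15) = -0.03553
t2 = 0.15000 − (-0.03553)·(0.15000 − 0.23000) / (-0.03553 − 0.19768) = 0.15000 − (0.00284)/(-0.23320) = 0.16219
p(0.16219) = 0.00058
t3 = 0.16219 − 0.00058·(0.16219 − 0.15000) / (0.00058 − (-0.03553)) = 0.16219 − (0.00001)/(0.03611) = 0.16199

0.162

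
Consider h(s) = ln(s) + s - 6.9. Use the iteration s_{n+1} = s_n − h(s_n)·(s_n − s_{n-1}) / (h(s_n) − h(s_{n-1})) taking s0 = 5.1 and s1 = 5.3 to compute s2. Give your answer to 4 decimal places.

h(5.1) = -0.170759, h(5.3) = 0.067707
s2 = 5.300000 − 0.067707·(5.300000 − 5.100000) / (0.067707 − (-0.170759)) = 5.300000 − (0.013541)/(0.238466) = 5.243215

5.2432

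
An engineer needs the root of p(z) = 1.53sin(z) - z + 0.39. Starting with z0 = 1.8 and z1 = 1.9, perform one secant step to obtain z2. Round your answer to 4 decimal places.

p(1.8) = 0.079987, p(1.9) = -0.062161
z2 = 1.900000 − (-0.062161)·(1.900000 − 1.800000) / (-0.062161 − 0.079987) = 1.900000 − (-0.006216)/(-0.142148) = 1.856270

1.8563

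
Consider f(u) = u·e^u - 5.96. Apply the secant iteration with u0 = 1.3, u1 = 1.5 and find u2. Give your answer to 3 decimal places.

1.422

f(1.3) = -1.18991, f(1.5) = 0.76253
u2 = 1.50000 − 0.76253·(1.50000 − 1.30000) / (0.76253 − (-1.18991)) = 1.50000 − (0.15251)/(1.95245) = 1.42189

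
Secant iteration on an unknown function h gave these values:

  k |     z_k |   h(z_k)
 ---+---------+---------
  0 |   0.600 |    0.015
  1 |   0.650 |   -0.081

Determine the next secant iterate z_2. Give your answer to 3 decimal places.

0.608

z_2 = 0.650 − (-0.081)·(0.650 − 0.600) / (-0.081 − 0.015)
   = 0.650 − (-0.00405)/(-0.09600) = 0.60781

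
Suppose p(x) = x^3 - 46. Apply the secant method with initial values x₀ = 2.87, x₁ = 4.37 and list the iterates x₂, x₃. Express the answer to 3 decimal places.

p(2.87) = -22.36010, p(4.37) = 37.45345
x₂ = 4.37000 − 37.45345·(4.37000 − 2.87000) / (37.45345 − (-22.36010)) = 4.37000 − (56.18018)/(59.81355) = 3.43074
p(3.43074) = -5.62009
x₃ = 3.43074 − (-5.62009)·(3.43074 − 4.37000) / (-5.62009 − 37.45345) = 3.43074 − (5.27870)/(-43.07355) = 3.55330

3.431, 3.553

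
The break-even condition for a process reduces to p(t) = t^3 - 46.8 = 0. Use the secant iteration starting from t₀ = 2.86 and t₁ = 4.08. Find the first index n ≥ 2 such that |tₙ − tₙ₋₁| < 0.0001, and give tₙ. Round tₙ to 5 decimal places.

n = 6, tₙ = 3.60370

p(2.86) = -23.4063440, p(4.08) = 21.1173120
t₂ = 4.0800000 − 21.1173120·(1.2200000)/(44.5236560) = 3.5013611;  |Δ| = 0.5786389
p(3.5013611) = -3.8749612
t₃ = 3.5013611 − (-3.8749612)·(-0.5786389)/(-24.9922732) = 3.5910769;  |Δ| = 0.0897159
p(3.5910769) = -0.4900696
t₄ = 3.5910769 − (-0.4900696)·(0.0897159)/(3.3848916) = 3.6040661;  |Δ| = 0.0129892
p(3.6040661) = 0.0142697
t₅ = 3.6040661 − 0.0142697·(0.0129892)/(0.5043393) = 3.6036986;  |Δ| = 0.0003675
p(3.6036986) = -0.0000501
t₆ = 3.6036986 − (-0.0000501)·(-0.0003675)/(-0.0143198) = 3.6036999;  |Δ| = 0.0000013
|t₆ − t₅| = 0.0000013 < 0.0001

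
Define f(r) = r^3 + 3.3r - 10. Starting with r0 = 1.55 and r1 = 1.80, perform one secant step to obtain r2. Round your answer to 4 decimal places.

f(1.55) = -1.161125, f(1.80) = 1.772000
r2 = 1.800000 − 1.772000·(1.800000 − 1.550000) / (1.772000 − (-1.161125)) = 1.800000 − (0.443000)/(2.933125) = 1.648967

1.6490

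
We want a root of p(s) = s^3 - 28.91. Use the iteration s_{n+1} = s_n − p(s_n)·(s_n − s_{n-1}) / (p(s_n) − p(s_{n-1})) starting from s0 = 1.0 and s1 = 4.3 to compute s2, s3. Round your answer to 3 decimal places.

2.173, 2.746

p(1.0) = -27.91000, p(4.3) = 50.59700
s2 = 4.30000 − 50.59700·(4.30000 − 1.00000) / (50.59700 − (-27.91000)) = 4.30000 − (166.97010)/(78.50700) = 2.17318
p(2.17318) = -18.64667
s3 = 2.17318 − (-18.64667)·(2.17318 − 4.30000) / (-18.64667 − 50.59700) = 2.17318 − (39.65807)/(-69.24367) = 2.74591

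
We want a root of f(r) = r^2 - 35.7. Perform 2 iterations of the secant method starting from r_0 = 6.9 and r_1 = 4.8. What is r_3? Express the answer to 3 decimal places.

f(6.9) = 11.91000, f(4.8) = -12.66000
r_2 = 4.80000 − (-12.66000)·(4.80000 − 6.90000) / (-12.66000 − 11.91000) = 4.80000 − (26.58600)/(-24.57000) = 5.88205
f(5.88205) = -1.10147
r_3 = 5.88205 − (-1.10147)·(5.88205 − 4.80000) / (-1.10147 − (-12.66000)) = 5.88205 − (-1.19185)/(11.55853) = 5.98517

5.985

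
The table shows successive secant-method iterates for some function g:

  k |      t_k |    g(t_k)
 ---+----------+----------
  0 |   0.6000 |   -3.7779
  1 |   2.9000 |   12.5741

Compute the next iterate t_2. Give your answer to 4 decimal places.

t_2 = 2.9000 − 12.5741·(2.9000 − 0.6000) / (12.5741 − (-3.7779))
   = 2.9000 − (28.920430)/(16.352000) = 1.131383

1.1314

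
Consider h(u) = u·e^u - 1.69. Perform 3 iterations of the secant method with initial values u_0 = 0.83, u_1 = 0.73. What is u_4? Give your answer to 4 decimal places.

0.7770

h(0.83) = 0.213455, h(0.73) = -0.175191
u_2 = 0.730000 − (-0.175191)·(0.730000 − 0.830000) / (-0.175191 − 0.213455) = 0.730000 − (0.017519)/(-0.388646) = 0.775077
h(0.775077) = -0.007493
u_3 = 0.775077 − (-0.007493)·(0.775077 − 0.730000) / (-0.007493 − (-0.175191)) = 0.775077 − (-0.000338)/(0.167698) = 0.777091
h(0.777091) = 0.000280
u_4 = 0.777091 − 0.000280·(0.777091 − 0.775077) / (0.000280 − (-0.007493)) = 0.777091 − (0.000001)/(0.007773) = 0.777019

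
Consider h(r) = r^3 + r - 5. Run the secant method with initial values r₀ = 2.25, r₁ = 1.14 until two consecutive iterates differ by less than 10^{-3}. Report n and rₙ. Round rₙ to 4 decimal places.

h(2.25) = 8.640625, h(1.14) = -2.378456
r₂ = 1.140000 − (-2.378456)·(-1.110000)/(-11.019081) = 1.379592;  |Δ| = 0.239592
h(1.379592) = -0.994665
r₃ = 1.379592 − (-0.994665)·(0.239592)/(1.383791) = 1.551810;  |Δ| = 0.172218
h(1.551810) = 0.288749
r₄ = 1.551810 − 0.288749·(0.172218)/(1.283414) = 1.513064;  |Δ| = 0.038746
h(1.513064) = -0.022985
r₅ = 1.513064 − (-0.022985)·(-0.038746)/(-0.311734) = 1.515921;  |Δ| = 0.002857
h(1.515921) = -0.000470
r₆ = 1.515921 − (-0.000470)·(0.002857)/(0.022515) = 1.515980;  |Δ| = 0.000060
|r₆ − r₅| = 0.000060 < 10^{-3}

n = 6, rₙ = 1.5160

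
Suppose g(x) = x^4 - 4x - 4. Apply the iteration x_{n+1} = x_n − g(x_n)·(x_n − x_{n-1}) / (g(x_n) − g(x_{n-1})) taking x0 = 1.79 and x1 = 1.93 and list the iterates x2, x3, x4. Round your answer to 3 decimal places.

1.831, 1.835, 1.835

g(1.79) = -0.89374, g(1.93) = 2.15488
x2 = 1.93000 − 2.15488·(1.93000 − 1.79000) / (2.15488 − (-0.89374)) = 1.93000 − (0.30168)/(3.04862) = 1.83104
g(1.83104) = -0.08345
x3 = 1.83104 − (-0.08345)·(1.83104 − 1.93000) / (-0.08345 − 2.15488) = 1.83104 − (0.00826)/(-2.23833) = 1.83473
g(1.83473) = -0.00734
x4 = 1.83473 − (-0.00734)·(1.83473 − 1.83104) / (-0.00734 − (-0.08345)) = 1.83473 − (-0.00003)/(0.07612) = 1.83509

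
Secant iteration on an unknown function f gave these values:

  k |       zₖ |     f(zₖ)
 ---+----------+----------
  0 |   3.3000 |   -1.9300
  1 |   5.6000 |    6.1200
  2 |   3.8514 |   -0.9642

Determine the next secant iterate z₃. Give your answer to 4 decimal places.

z₃ = 3.8514 − (-0.9642)·(3.8514 − 5.6000) / (-0.9642 − 6.1200)
   = 3.8514 − (1.686000)/(-7.084200) = 4.089394

4.0894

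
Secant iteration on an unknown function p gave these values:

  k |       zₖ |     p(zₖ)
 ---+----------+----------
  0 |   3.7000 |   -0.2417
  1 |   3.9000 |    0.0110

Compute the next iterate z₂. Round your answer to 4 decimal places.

z₂ = 3.9000 − 0.0110·(3.9000 − 3.7000) / (0.0110 − (-0.2417))
   = 3.9000 − (0.002200)/(0.252700) = 3.891294

3.8913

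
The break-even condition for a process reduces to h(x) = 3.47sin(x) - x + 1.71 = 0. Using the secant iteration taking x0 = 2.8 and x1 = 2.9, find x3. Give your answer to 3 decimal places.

2.817

h(2.8) = 0.07241, h(2.9) = -0.35980
x2 = 2.90000 − (-0.35980)·(2.90000 − 2.80000) / (-0.35980 − 0.07241) = 2.90000 − (-0.03598)/(-0.43221) = 2.81675
h(2.81675) = 0.00072
x3 = 2.81675 − 0.00072·(2.81675 − 2.90000) / (0.00072 − (-0.35980)) = 2.81675 − (-0.00006)/(0.36053) = 2.81692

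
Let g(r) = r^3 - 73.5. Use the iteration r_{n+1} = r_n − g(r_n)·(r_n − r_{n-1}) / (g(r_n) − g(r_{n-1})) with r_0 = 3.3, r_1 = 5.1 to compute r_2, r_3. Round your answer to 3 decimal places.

g(3.3) = -37.56300, g(5.1) = 59.15100
r_2 = 5.10000 − 59.15100·(5.10000 − 3.30000) / (59.15100 − (-37.56300)) = 5.10000 − (106.47180)/(96.71400) = 3.99911
g(3.99911) = -9.54287
r_3 = 3.99911 − (-9.54287)·(3.99911 − 5.10000) / (-9.54287 − 59.15100) = 3.99911 − (10.50568)/(-68.69387) = 4.15204

3.999, 4.152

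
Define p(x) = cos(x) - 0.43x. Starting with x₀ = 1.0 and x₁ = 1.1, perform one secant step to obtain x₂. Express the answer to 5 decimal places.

p(1.0) = 0.1103023, p(1.1) = -0.0194039
x₂ = 1.1000000 − (-0.0194039)·(1.1000000 − 1.0000000) / (-0.0194039 − 0.1103023) = 1.1000000 − (-0.0019404)/(-0.1297062) = 1.0850401

1.08504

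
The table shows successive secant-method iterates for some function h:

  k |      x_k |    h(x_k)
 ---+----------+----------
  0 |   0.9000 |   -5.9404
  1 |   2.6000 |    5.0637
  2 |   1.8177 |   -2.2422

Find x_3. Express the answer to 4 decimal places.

x_3 = 1.8177 − (-2.2422)·(1.8177 − 2.6000) / (-2.2422 − 5.0637)
   = 1.8177 − (1.754073)/(-7.305900) = 2.057790

2.0578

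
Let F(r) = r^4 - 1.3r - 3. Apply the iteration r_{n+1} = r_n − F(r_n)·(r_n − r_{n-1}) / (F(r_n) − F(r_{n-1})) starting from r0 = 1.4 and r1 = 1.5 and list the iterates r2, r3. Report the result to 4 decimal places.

F(1.4) = -0.978400, F(1.5) = 0.112500
r2 = 1.500000 − 0.112500·(1.500000 − 1.400000) / (0.112500 − (-0.978400)) = 1.500000 − (0.011250)/(1.090900) = 1.489687
F(1.489687) = -0.011884
r3 = 1.489687 − (-0.011884)·(1.489687 − 1.500000) / (-0.011884 − 0.112500) = 1.489687 − (0.000123)/(-0.124384) = 1.490673

1.4897, 1.4907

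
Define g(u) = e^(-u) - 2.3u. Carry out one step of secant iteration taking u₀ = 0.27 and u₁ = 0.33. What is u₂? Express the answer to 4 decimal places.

0.3168

g(0.27) = 0.142379, g(0.33) = -0.040076
u₂ = 0.330000 − (-0.040076)·(0.330000 − 0.270000) / (-0.040076 − 0.142379) = 0.330000 − (-0.002405)/(-0.182456) = 0.316821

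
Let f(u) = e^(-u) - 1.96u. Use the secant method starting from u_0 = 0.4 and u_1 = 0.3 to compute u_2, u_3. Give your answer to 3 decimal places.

f(0.4) = -0.11368, f(0.3) = 0.15282
u_2 = 0.30000 − 0.15282·(0.30000 − 0.40000) / (0.15282 − (-0.11368)) = 0.30000 − (-0.01528)/(0.26650) = 0.35734
f(0.35734) = -0.00086
u_3 = 0.35734 − (-0.00086)·(0.35734 − 0.30000) / (-0.00086 − 0.15282) = 0.35734 − (-0.00005)/(-0.15368) = 0.35702

0.357, 0.357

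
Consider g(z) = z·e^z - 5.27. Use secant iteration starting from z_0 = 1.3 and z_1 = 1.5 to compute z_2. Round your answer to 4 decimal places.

g(1.3) = -0.499914, g(1.5) = 1.452534
z_2 = 1.500000 − 1.452534·(1.500000 − 1.300000) / (1.452534 − (-0.499914)) = 1.500000 − (0.290507)/(1.952448) = 1.351209

1.3512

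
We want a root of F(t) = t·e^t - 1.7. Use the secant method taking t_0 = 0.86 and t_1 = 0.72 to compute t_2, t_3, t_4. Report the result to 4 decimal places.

F(0.86) = 0.332318, F(0.72) = -0.220808
t_2 = 0.720000 − (-0.220808)·(0.720000 − 0.860000) / (-0.220808 − 0.332318) = 0.720000 − (0.030913)/(-0.553126) = 0.775888
F(0.775888) = -0.014367
t_3 = 0.775888 − (-0.014367)·(0.775888 − 0.720000) / (-0.014367 − (-0.220808)) = 0.775888 − (-0.000803)/(0.206441) = 0.779778
F(0.779778) = 0.000685
t_4 = 0.779778 − 0.000685·(0.779778 − 0.775888) / (0.000685 − (-0.014367)) = 0.779778 − (0.000003)/(0.015052) = 0.779601

0.7759, 0.7798, 0.7796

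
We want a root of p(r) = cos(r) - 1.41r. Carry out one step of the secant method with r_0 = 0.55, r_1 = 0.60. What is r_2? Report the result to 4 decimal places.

0.5894

p(0.55) = 0.077025, p(0.60) = -0.020664
r_2 = 0.600000 − (-0.020664)·(0.600000 − 0.550000) / (-0.020664 − 0.077025) = 0.600000 − (-0.001033)/(-0.097689) = 0.589423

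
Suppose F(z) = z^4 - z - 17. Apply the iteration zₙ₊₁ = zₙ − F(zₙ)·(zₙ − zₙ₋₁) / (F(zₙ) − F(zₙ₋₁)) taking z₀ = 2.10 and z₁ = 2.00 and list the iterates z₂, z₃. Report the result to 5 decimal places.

F(2.10) = 0.3481000, F(2.00) = -3.0000000
z₂ = 2.0000000 − (-3.0000000)·(2.0000000 − 2.1000000) / (-3.0000000 − 0.3481000) = 2.0000000 − (0.3000000)/(-3.3481000) = 2.0896031
F(2.0896031) = -0.0237966
z₃ = 2.0896031 − (-0.0237966)·(2.0896031 − 2.0000000) / (-0.0237966 − (-3.0000000)) = 2.0896031 − (-0.0021322)/(2.9762034) = 2.0903195

2.08960, 2.09032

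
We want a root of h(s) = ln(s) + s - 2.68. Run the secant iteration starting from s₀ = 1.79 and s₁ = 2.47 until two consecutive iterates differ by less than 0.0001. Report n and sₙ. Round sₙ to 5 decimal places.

n = 5, sₙ = 1.99124

h(1.79) = -0.3077844, h(2.47) = 0.6942182
s₂ = 2.4700000 − 0.6942182·(0.6800000)/(1.0020025) = 1.9988751;  |Δ| = 0.4711249
h(1.9988751) = 0.0114597
s₃ = 1.9988751 − 0.0114597·(-0.4711249)/(-0.6827585) = 1.9909676;  |Δ| = 0.0079075
h(1.9909676) = -0.0004117
s₄ = 1.9909676 − (-0.0004117)·(-0.0079075)/(-0.0118714) = 1.9912418;  |Δ| = 0.0002742
h(1.9912418) = 0.0000003
s₅ = 1.9912418 − 0.0000003·(0.0002742)/(0.0004120) = 1.9912416;  |Δ| = 0.0000002
|s₅ − s₄| = 0.0000002 < 0.0001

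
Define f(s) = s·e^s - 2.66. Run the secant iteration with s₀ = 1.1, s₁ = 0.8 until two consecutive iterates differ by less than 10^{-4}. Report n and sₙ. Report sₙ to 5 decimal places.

n = 5, sₙ = 0.98919

f(1.1) = 0.6445826, f(0.8) = -0.8795673
s₂ = 0.8000000 − (-0.8795673)·(-0.3000000)/(-1.5241499) = 0.9731261;  |Δ| = 0.1731261
f(0.9731261) = -0.0849098
s₃ = 0.9731261 − (-0.0849098)·(0.1731261)/(0.7946575) = 0.9916248;  |Δ| = 0.0184987
f(0.9916248) = 0.0130345
s₄ = 0.9916248 − 0.0130345·(0.0184987)/(0.0979443) = 0.9891630;  |Δ| = 0.0024618
f(0.9891630) = -0.0001577
s₅ = 0.9891630 − (-0.0001577)·(-0.0024618)/(-0.0131922) = 0.9891924;  |Δ| = 0.0000294
|s₅ − s₄| = 0.0000294 < 10^{-4}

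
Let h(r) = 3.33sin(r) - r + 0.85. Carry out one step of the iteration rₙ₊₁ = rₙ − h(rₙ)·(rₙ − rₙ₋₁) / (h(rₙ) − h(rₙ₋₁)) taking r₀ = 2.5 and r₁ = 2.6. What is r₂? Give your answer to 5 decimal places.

2.59113

h(2.5) = 0.3429122, h(2.6) = -0.0333804
r₂ = 2.6000000 − (-0.0333804)·(2.6000000 − 2.5000000) / (-0.0333804 − 0.3429122) = 2.6000000 − (-0.0033380)/(-0.3762927) = 2.5911291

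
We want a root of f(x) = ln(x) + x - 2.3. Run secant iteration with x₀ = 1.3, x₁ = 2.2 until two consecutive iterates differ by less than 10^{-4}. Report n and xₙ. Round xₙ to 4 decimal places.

f(1.3) = -0.737636, f(2.2) = 0.688457
x₂ = 2.200000 − 0.688457·(0.900000)/(1.426093) = 1.765518;  |Δ| = 0.434482
f(1.765518) = 0.033962
x₃ = 1.765518 − 0.033962·(-0.434482)/(-0.654495) = 1.742972;  |Δ| = 0.022546
f(1.742972) = -0.001436
x₄ = 1.742972 − (-0.001436)·(-0.022546)/(-0.035398) = 1.743887;  |Δ| = 0.000914
f(1.743887) = 0.000003
x₅ = 1.743887 − 0.000003·(0.000914)/(0.001439) = 1.743885;  |Δ| = 0.000002
|x₅ − x₄| = 0.000002 < 10^{-4}

n = 5, xₙ = 1.7439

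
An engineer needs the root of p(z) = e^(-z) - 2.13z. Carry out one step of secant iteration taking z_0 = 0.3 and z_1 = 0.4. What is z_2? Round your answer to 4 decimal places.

0.3359

p(0.3) = 0.101818, p(0.4) = -0.181680
z_2 = 0.400000 − (-0.181680)·(0.400000 − 0.300000) / (-0.181680 − 0.101818) = 0.400000 − (-0.018168)/(-0.283498) = 0.335915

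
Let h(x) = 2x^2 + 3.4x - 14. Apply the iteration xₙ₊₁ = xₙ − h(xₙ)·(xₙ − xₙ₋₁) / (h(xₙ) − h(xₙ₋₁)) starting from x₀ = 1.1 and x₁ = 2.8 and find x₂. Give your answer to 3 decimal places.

1.800

h(1.1) = -7.84000, h(2.8) = 11.20000
x₂ = 2.80000 − 11.20000·(2.80000 − 1.10000) / (11.20000 − (-7.84000)) = 2.80000 − (19.04000)/(19.04000) = 1.80000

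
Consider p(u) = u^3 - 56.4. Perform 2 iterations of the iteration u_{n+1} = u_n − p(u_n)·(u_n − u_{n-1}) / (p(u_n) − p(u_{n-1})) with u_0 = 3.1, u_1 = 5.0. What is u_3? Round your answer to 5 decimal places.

3.78238

p(3.1) = -26.6090000, p(5.0) = 68.6000000
u_2 = 5.0000000 − 68.6000000·(5.0000000 − 3.1000000) / (68.6000000 − (-26.6090000)) = 5.0000000 − (130.3400000)/(95.2090000) = 3.6310118
p(3.6310118) = -8.5278457
u_3 = 3.6310118 − (-8.5278457)·(3.6310118 − 5.0000000) / (-8.5278457 − 68.6000000) = 3.6310118 − (11.6745204)/(-77.1278457) = 3.7823776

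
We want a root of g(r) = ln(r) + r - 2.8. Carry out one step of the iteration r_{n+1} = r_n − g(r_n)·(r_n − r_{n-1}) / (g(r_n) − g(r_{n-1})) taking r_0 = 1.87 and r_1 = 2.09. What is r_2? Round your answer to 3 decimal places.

2.072

g(1.87) = -0.30406, g(2.09) = 0.02716
r_2 = 2.09000 − 0.02716·(2.09000 − 1.87000) / (0.02716 − (-0.30406)) = 2.09000 − (0.00598)/(0.33123) = 2.07196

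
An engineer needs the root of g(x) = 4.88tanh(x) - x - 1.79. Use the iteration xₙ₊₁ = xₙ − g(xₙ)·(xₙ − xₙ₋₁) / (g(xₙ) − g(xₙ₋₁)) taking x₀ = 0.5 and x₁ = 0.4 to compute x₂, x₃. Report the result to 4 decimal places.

g(0.5) = -0.034868, g(0.4) = -0.335849
x₂ = 0.400000 − (-0.335849)·(0.400000 − 0.500000) / (-0.335849 − (-0.034868)) = 0.400000 − (0.033585)/(-0.300981) = 0.511585
g(0.511585) = -0.002231
x₃ = 0.511585 − (-0.002231)·(0.511585 − 0.400000) / (-0.002231 − (-0.335849)) = 0.511585 − (-0.000249)/(0.333618) = 0.512331

0.5116, 0.5123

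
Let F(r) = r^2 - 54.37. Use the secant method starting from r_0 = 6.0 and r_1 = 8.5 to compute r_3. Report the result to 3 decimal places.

F(6.0) = -18.37000, F(8.5) = 17.88000
r_2 = 8.50000 − 17.88000·(8.50000 − 6.00000) / (17.88000 − (-18.37000)) = 8.50000 − (44.70000)/(36.25000) = 7.26690
F(7.26690) = -1.56221
r_3 = 7.26690 − (-1.56221)·(7.26690 − 8.50000) / (-1.56221 − 17.88000) = 7.26690 − (1.92637)/(-19.44221) = 7.36598

7.366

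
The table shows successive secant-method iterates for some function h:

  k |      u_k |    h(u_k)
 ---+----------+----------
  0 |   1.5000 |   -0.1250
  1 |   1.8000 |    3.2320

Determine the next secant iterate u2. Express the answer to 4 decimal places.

u2 = 1.8000 − 3.2320·(1.8000 − 1.5000) / (3.2320 − (-0.1250))
   = 1.8000 − (0.969600)/(3.357000) = 1.511171

1.5112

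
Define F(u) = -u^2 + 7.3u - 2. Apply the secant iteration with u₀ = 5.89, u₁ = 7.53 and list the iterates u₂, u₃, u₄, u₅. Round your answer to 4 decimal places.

F(5.89) = 6.304900, F(7.53) = -3.731900
u₂ = 7.530000 − (-3.731900)·(7.530000 − 5.890000) / (-3.731900 − 6.304900) = 7.530000 − (-6.120316)/(-10.036800) = 6.920212
F(6.920212) = 0.628211
u₃ = 6.920212 − 0.628211·(6.920212 − 7.530000) / (0.628211 − (-3.731900)) = 6.920212 − (-0.383075)/(4.360111) = 7.008071
F(7.008071) = 0.045856
u₄ = 7.008071 − 0.045856·(7.008071 − 6.920212) / (0.045856 − 0.628211) = 7.008071 − (0.004029)/(-0.582355) = 7.014990
F(7.014990) = -0.000656
u₅ = 7.014990 − (-0.000656)·(7.014990 − 7.008071) / (-0.000656 − 0.045856) = 7.014990 − (-0.000005)/(-0.046512) = 7.014892

6.9202, 7.0081, 7.0150, 7.0149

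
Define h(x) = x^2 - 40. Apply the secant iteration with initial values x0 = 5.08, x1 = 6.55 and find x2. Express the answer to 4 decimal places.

h(5.08) = -14.193600, h(6.55) = 2.902500
x2 = 6.550000 − 2.902500·(6.550000 − 5.080000) / (2.902500 − (-14.193600)) = 6.550000 − (4.266675)/(17.096100) = 6.300430

6.3004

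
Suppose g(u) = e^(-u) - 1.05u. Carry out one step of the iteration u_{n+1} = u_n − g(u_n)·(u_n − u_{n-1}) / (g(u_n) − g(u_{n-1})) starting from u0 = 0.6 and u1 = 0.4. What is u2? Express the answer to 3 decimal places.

0.551

g(0.6) = -0.08119, g(0.4) = 0.25032
u2 = 0.40000 − 0.25032·(0.40000 − 0.60000) / (0.25032 − (-0.08119)) = 0.40000 − (-0.05006)/(0.33151) = 0.55102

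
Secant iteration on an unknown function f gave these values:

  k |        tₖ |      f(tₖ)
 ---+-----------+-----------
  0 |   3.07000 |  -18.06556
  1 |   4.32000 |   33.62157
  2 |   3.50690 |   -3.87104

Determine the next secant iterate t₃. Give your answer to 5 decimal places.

3.59085

t₃ = 3.50690 − (-3.87104)·(3.50690 − 4.32000) / (-3.87104 − 33.62157)
   = 3.50690 − (3.1475426)/(-37.4926100) = 3.5908510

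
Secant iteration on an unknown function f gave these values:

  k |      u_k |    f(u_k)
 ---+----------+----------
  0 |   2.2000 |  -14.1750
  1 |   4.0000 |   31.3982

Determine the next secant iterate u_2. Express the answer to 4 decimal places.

2.7599

u_2 = 4.0000 − 31.3982·(4.0000 − 2.2000) / (31.3982 − (-14.1750))
   = 4.0000 − (56.516760)/(45.573200) = 2.759869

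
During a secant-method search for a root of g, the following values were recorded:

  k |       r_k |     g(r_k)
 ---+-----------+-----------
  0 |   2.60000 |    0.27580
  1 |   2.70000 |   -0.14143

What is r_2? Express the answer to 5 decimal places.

r_2 = 2.70000 − (-0.14143)·(2.70000 − 2.60000) / (-0.14143 − 0.27580)
   = 2.70000 − (-0.0141430)/(-0.4172300) = 2.6661026

2.66610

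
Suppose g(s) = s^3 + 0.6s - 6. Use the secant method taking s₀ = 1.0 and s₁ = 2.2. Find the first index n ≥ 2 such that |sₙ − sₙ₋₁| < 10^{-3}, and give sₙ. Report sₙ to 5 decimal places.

g(1.0) = -4.4000000, g(2.2) = 5.9680000
s₂ = 2.2000000 − 5.9680000·(1.2000000)/(10.3680000) = 1.5092593;  |Δ| = 0.6907407
g(1.5092593) = -1.6565578
s₃ = 1.5092593 − (-1.6565578)·(-0.6907407)/(-7.6245578) = 1.6593338;  |Δ| = 0.1500745
g(1.6593338) = -0.4356089
s₄ = 1.6593338 − (-0.4356089)·(0.1500745)/(1.2209490) = 1.7128772;  |Δ| = 0.0535434
g(1.7128772) = 0.0532198
s₅ = 1.7128772 − 0.0532198·(0.0535434)/(0.4888286) = 1.7070478;  |Δ| = 0.0058294
g(1.7070478) = -0.0014128
s₆ = 1.7070478 − (-0.0014128)·(-0.0058294)/(-0.0546325) = 1.7071986;  |Δ| = 0.0001507
|s₆ − s₅| = 0.0001507 < 10^{-3}

n = 6, sₙ = 1.70720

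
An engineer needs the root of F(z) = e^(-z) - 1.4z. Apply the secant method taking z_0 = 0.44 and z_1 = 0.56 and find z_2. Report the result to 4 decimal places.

0.4540

F(0.44) = 0.028036, F(0.56) = -0.212791
z_2 = 0.560000 − (-0.212791)·(0.560000 − 0.440000) / (-0.212791 − 0.028036) = 0.560000 − (-0.025535)/(-0.240827) = 0.453970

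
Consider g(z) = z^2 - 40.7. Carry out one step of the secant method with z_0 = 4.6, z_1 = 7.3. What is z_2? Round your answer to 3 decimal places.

6.242

g(4.6) = -19.54000, g(7.3) = 12.59000
z_2 = 7.30000 − 12.59000·(7.30000 − 4.60000) / (12.59000 − (-19.54000)) = 7.30000 − (33.99300)/(32.13000) = 6.24202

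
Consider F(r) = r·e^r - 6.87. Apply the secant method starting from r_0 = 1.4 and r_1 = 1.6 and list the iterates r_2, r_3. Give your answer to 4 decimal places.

1.5061, 1.5126

F(1.4) = -1.192720, F(1.6) = 1.054852
r_2 = 1.600000 − 1.054852·(1.600000 − 1.400000) / (1.054852 − (-1.192720)) = 1.600000 − (0.210970)/(2.247572) = 1.506134
F(1.506134) = -0.078443
r_3 = 1.506134 − (-0.078443)·(1.506134 − 1.600000) / (-0.078443 − 1.054852) = 1.506134 − (0.007363)/(-1.133295) = 1.512631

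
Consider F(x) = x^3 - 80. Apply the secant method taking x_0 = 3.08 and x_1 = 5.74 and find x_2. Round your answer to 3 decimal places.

3.925

F(3.08) = -50.78189, F(5.74) = 109.11922
x_2 = 5.74000 − 109.11922·(5.74000 − 3.08000) / (109.11922 − (-50.78189)) = 5.74000 − (290.25714)/(159.90111) = 3.92477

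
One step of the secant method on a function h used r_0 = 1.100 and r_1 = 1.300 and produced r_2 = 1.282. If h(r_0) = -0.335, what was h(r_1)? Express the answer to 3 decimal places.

The secant line through (1.100, -0.335) and (1.300, h(r_1)) crosses zero at r_2 = 1.282.
So (1.100, -0.335), (1.300, h(r_1)), (1.282, 0) are collinear:
h(r_1) = -0.335 · (1.300 − 1.282) / (1.100 − 1.282) = -0.335 · (0.01800)/(-0.18200) = 0.03313

0.033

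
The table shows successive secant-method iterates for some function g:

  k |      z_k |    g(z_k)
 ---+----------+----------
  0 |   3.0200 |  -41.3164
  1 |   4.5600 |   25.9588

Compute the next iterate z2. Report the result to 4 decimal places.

3.9658

z2 = 4.5600 − 25.9588·(4.5600 − 3.0200) / (25.9588 − (-41.3164))
   = 4.5600 − (39.976552)/(67.275200) = 3.965776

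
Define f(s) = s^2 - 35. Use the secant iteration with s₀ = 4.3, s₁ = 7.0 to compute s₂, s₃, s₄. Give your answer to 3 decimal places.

5.761, 5.903, 5.916

f(4.3) = -16.51000, f(7.0) = 14.00000
s₂ = 7.00000 − 14.00000·(7.00000 − 4.30000) / (14.00000 − (-16.51000)) = 7.00000 − (37.80000)/(30.51000) = 5.76106
f(5.76106) = -1.81017
s₃ = 5.76106 − (-1.81017)·(5.76106 − 7.00000) / (-1.81017 − 14.00000) = 5.76106 − (2.24268)/(-15.81017) = 5.90291
f(5.90291) = -0.15562
s₄ = 5.90291 − (-0.15562)·(5.90291 − 5.76106) / (-0.15562 − (-1.81017)) = 5.90291 − (-0.02208)/(1.65454) = 5.91625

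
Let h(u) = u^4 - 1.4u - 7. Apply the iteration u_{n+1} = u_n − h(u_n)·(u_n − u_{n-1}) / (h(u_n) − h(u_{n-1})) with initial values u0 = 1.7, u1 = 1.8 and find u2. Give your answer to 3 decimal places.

1.751

h(1.7) = -1.02790, h(1.8) = 0.97760
u2 = 1.80000 − 0.97760·(1.80000 − 1.70000) / (0.97760 − (-1.02790)) = 1.80000 − (0.09776)/(2.00550) = 1.75125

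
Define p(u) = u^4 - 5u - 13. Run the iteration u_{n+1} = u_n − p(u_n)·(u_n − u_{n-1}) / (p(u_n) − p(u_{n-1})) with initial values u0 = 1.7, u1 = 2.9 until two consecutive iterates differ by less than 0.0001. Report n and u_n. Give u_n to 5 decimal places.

n = 7, u_n = 2.21510

p(1.7) = -13.1479000, p(2.9) = 43.2281000
u2 = 2.9000000 − 43.2281000·(1.2000000)/(56.3760000) = 1.9798616;  |Δ| = 0.9201384
p(1.9798616) = -7.5340675
u3 = 1.9798616 − (-7.5340675)·(-0.9201384)/(-50.7621675) = 2.1164276;  |Δ| = 0.1365660
p(2.1164276) = -3.5183157
u4 = 2.1164276 − (-3.5183157)·(0.1365660)/(4.0157519) = 2.2360770;  |Δ| = 0.1196494
p(2.2360770) = 0.8200178
u5 = 2.2360770 − 0.8200178·(0.1196494)/(4.3383334) = 2.2134612;  |Δ| = 0.0226157
p(2.2134612) = -0.0630812
u6 = 2.2134612 − (-0.0630812)·(-0.0226157)/(-0.8830990) = 2.2150767;  |Δ| = 0.0016155
p(2.2150767) = -0.0010046
u7 = 2.2150767 − (-0.0010046)·(0.0016155)/(0.0620766) = 2.2151029;  |Δ| = 0.0000261
|u7 − u6| = 0.0000261 < 0.0001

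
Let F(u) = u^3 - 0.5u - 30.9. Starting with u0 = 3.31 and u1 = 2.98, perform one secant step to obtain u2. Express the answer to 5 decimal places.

F(3.31) = 3.7096910, F(2.98) = -5.9264080
u2 = 2.9800000 − (-5.9264080)·(2.9800000 − 3.3100000) / (-5.9264080 − 3.7096910) = 2.9800000 − (1.9557146)/(-9.6360990) = 3.1829571

3.18296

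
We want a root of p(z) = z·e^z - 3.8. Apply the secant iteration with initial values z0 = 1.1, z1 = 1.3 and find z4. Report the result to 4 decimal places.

1.1743

p(1.1) = -0.495417, p(1.3) = 0.970086
z2 = 1.300000 − 0.970086·(1.300000 − 1.100000) / (0.970086 − (-0.495417)) = 1.300000 − (0.194017)/(1.465503) = 1.167611
p(1.167611) = -0.046946
z3 = 1.167611 − (-0.046946)·(1.167611 − 1.300000) / (-0.046946 − 0.970086) = 1.167611 − (0.006215)/(-1.017031) = 1.173722
p(1.173722) = -0.004177
z4 = 1.173722 − (-0.004177)·(1.173722 − 1.167611) / (-0.004177 − (-0.046946)) = 1.173722 − (-0.000026)/(0.042769) = 1.174318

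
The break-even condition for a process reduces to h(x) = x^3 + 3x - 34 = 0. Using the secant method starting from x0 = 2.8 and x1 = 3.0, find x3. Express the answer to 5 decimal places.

h(2.8) = -3.6480000, h(3.0) = 2.0000000
x2 = 3.0000000 − 2.0000000·(3.0000000 − 2.8000000) / (2.0000000 − (-3.6480000)) = 3.0000000 − (0.4000000)/(5.6480000) = 2.9291785
h(2.9291785) = -0.0798599
x3 = 2.9291785 − (-0.0798599)·(2.9291785 − 3.0000000) / (-0.0798599 − 2.0000000) = 2.9291785 − (0.0056558)/(-2.0798599) = 2.9318978

2.93190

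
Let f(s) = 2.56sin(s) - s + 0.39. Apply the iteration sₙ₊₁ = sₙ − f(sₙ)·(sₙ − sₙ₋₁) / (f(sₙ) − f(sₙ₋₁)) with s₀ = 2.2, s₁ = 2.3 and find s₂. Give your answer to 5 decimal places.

2.29962

f(2.2) = 0.2597508, f(2.3) = -0.0009947
s₂ = 2.3000000 − (-0.0009947)·(2.3000000 − 2.2000000) / (-0.0009947 − 0.2597508) = 2.3000000 − (-0.0000995)/(-0.2607455) = 2.2996185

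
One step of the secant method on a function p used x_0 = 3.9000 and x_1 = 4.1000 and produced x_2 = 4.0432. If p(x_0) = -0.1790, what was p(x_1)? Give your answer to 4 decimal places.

The secant line through (3.9000, -0.1790) and (4.1000, p(x_1)) crosses zero at x_2 = 4.0432.
So (3.9000, -0.1790), (4.1000, p(x_1)), (4.0432, 0) are collinear:
p(x_1) = -0.1790 · (4.1000 − 4.0432) / (3.9000 − 4.0432) = -0.1790 · (0.056800)/(-0.143200) = 0.071000

0.0710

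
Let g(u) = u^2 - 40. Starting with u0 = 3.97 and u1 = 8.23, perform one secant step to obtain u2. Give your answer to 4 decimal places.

5.9568

g(3.97) = -24.239100, g(8.23) = 27.732900
u2 = 8.230000 − 27.732900·(8.230000 − 3.970000) / (27.732900 − (-24.239100)) = 8.230000 − (118.142154)/(51.972000) = 5.956811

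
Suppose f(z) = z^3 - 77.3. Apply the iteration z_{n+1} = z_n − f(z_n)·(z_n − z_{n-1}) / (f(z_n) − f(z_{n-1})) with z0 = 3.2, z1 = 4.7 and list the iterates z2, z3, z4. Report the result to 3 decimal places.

4.140, 4.248, 4.260

f(3.2) = -44.53200, f(4.7) = 26.52300
z2 = 4.70000 − 26.52300·(4.70000 − 3.20000) / (26.52300 − (-44.53200)) = 4.70000 − (39.78450)/(71.05500) = 4.14009
f(4.14009) = -6.33750
z3 = 4.14009 − (-6.33750)·(4.14009 − 4.70000) / (-6.33750 − 26.52300) = 4.14009 − (3.54844)/(-32.86050) = 4.24807
f(4.24807) = -0.63872
z4 = 4.24807 − (-0.63872)·(4.24807 − 4.14009) / (-0.63872 − (-6.33750)) = 4.24807 − (-0.06897)/(5.69878) = 4.26018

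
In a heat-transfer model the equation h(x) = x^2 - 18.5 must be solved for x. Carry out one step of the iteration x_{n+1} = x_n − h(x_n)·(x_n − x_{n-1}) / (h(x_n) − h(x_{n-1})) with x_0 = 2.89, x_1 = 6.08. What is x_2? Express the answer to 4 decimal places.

4.0213

h(2.89) = -10.147900, h(6.08) = 18.466400
x_2 = 6.080000 − 18.466400·(6.080000 − 2.890000) / (18.466400 − (-10.147900)) = 6.080000 − (58.907816)/(28.614300) = 4.021315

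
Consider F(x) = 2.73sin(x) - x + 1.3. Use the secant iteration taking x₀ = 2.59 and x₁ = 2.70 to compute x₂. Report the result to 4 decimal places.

2.6314

F(2.59) = 0.140641, F(2.70) = -0.233253
x₂ = 2.700000 − (-0.233253)·(2.700000 − 2.590000) / (-0.233253 − 0.140641) = 2.700000 − (-0.025658)/(-0.373894) = 2.631377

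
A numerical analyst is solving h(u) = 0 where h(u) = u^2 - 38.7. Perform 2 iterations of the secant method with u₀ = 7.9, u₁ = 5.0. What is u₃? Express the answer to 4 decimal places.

h(7.9) = 23.710000, h(5.0) = -13.700000
u₂ = 5.000000 − (-13.700000)·(5.000000 − 7.900000) / (-13.700000 − 23.710000) = 5.000000 − (39.730000)/(-37.410000) = 6.062016
h(6.062016) = -1.951968
u₃ = 6.062016 − (-1.951968)·(6.062016 − 5.000000) / (-1.951968 − (-13.700000)) = 6.062016 − (-2.073020)/(11.748032) = 6.238472

6.2385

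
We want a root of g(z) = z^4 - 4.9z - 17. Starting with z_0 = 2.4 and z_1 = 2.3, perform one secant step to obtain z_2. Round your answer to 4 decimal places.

2.3061

g(2.4) = 4.417600, g(2.3) = -0.285900
z_2 = 2.300000 − (-0.285900)·(2.300000 − 2.400000) / (-0.285900 − 4.417600) = 2.300000 − (0.028590)/(-4.703500) = 2.306078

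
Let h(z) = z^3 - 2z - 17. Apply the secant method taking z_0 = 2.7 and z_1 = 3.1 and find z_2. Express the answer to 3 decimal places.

h(2.7) = -2.71700, h(3.1) = 6.59100
z_2 = 3.10000 − 6.59100·(3.10000 − 2.70000) / (6.59100 − (-2.71700)) = 3.10000 − (2.63640)/(9.30800) = 2.81676

2.817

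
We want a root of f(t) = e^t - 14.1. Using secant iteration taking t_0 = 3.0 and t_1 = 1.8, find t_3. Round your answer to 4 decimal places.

2.7249

f(3.0) = 5.985537, f(1.8) = -8.050353
t_2 = 1.800000 − (-8.050353)·(1.800000 − 3.000000) / (-8.050353 − 5.985537) = 1.800000 − (9.660423)/(-14.035889) = 2.488266
f(2.488266) = -2.059622
t_3 = 2.488266 − (-2.059622)·(2.488266 − 1.800000) / (-2.059622 − (-8.050353)) = 2.488266 − (-1.417568)/(5.990730) = 2.724893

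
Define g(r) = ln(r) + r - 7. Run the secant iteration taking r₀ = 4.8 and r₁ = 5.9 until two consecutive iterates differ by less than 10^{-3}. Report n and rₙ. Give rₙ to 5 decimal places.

n = 4, rₙ = 5.32718

g(4.8) = -0.6313841, g(5.9) = 0.6749524
r₂ = 5.9000000 − 0.6749524·(1.1000000)/(1.3063364) = 5.3316567;  |Δ| = 0.5683433
g(5.3316567) = 0.0053187
r₃ = 5.3316567 − 0.0053187·(-0.5683433)/(-0.6696337) = 5.3271425;  |Δ| = 0.0045142
g(5.3271425) = -0.0000425
r₄ = 5.3271425 − (-0.0000425)·(-0.0045142)/(-0.0053612) = 5.3271783;  |Δ| = 0.0000358
|r₄ − r₃| = 0.0000358 < 10^{-3}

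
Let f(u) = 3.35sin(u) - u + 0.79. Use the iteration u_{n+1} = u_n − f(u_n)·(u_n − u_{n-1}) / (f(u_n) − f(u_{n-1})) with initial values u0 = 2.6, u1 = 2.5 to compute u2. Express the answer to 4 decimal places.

2.5780

f(2.6) = -0.083070, f(2.5) = 0.294882
u2 = 2.500000 − 0.294882·(2.500000 − 2.600000) / (0.294882 − (-0.083070)) = 2.500000 − (-0.029488)/(0.377952) = 2.578021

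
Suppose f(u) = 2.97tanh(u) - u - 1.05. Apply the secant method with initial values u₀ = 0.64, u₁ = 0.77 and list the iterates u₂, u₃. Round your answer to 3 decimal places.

0.654, 0.652

f(0.64) = -0.01225, f(0.77) = 0.10138
u₂ = 0.77000 − 0.10138·(0.77000 − 0.64000) / (0.10138 − (-0.01225)) = 0.77000 − (0.01318)/(0.11363) = 0.65401
f(0.65401) = 0.00185
u₃ = 0.65401 − 0.00185·(0.65401 − 0.77000) / (0.00185 − 0.10138) = 0.65401 − (-0.00021)/(-0.09953) = 0.65185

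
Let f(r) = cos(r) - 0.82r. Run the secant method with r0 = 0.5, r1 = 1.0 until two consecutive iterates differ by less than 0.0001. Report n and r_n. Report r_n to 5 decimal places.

f(0.5) = 0.4675826, f(1.0) = -0.2796977
r2 = 1.0000000 − (-0.2796977)·(0.5000000)/(-0.7472803) = 0.8128562;  |Δ| = 0.1871438
f(0.8128562) = 0.0208848
r3 = 0.8128562 − 0.0208848·(-0.1871438)/(0.3005825) = 0.8258592;  |Δ| = 0.0130029
f(0.8258592) = 0.0007211
r4 = 0.8258592 − 0.0007211·(0.0130029)/(-0.0201637) = 0.8263242;  |Δ| = 0.0004650
f(0.8263242) = -0.0000021
r5 = 0.8263242 − (-0.0000021)·(0.0004650)/(-0.0007232) = 0.8263228;  |Δ| = 0.0000014
|r5 − r4| = 0.0000014 < 0.0001

n = 5, r_n = 0.82632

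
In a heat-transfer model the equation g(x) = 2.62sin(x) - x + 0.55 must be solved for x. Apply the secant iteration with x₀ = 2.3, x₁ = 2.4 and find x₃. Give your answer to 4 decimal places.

g(2.3) = 0.203748, g(2.4) = -0.080286
x₂ = 2.400000 − (-0.080286)·(2.400000 − 2.300000) / (-0.080286 − 0.203748) = 2.400000 − (-0.008029)/(-0.284034) = 2.371734
g(2.371734) = 0.001876
x₃ = 2.371734 − 0.001876·(2.371734 − 2.400000) / (0.001876 − (-0.080286)) = 2.371734 − (-0.000053)/(0.082162) = 2.372379

2.3724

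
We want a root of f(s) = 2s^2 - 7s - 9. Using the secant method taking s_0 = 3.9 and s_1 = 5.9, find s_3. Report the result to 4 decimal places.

4.4724

f(3.9) = -5.880000, f(5.9) = 19.320000
s_2 = 5.900000 − 19.320000·(5.900000 − 3.900000) / (19.320000 − (-5.880000)) = 5.900000 − (38.640000)/(25.200000) = 4.366667
f(4.366667) = -1.431111
s_3 = 4.366667 − (-1.431111)·(4.366667 − 5.900000) / (-1.431111 − 19.320000) = 4.366667 − (2.194370)/(-20.751111) = 4.472414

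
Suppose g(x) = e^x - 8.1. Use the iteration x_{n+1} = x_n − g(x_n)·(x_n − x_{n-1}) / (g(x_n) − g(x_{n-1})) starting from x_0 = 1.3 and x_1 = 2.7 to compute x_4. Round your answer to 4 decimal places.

g(1.3) = -4.430703, g(2.7) = 6.779732
x_2 = 2.700000 − 6.779732·(2.700000 − 1.300000) / (6.779732 − (-4.430703)) = 2.700000 − (9.491624)/(11.210435) = 1.853322
g(1.853322) = -1.719016
x_3 = 1.853322 − (-1.719016)·(1.853322 − 2.700000) / (-1.719016 − 6.779732) = 1.853322 − (1.455452)/(-8.498747) = 2.024577
g(2.024577) = -0.527091
x_4 = 2.024577 − (-0.527091)·(2.024577 − 1.853322) / (-0.527091 − (-1.719016)) = 2.024577 − (-0.090267)/(1.191925) = 2.100309

2.1003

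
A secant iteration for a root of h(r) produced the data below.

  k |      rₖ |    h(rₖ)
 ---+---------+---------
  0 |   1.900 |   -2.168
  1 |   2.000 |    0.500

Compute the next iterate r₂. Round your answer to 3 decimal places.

r₂ = 2.000 − 0.500·(2.000 − 1.900) / (0.500 − (-2.168))
   = 2.000 − (0.05000)/(2.66800) = 1.98126

1.981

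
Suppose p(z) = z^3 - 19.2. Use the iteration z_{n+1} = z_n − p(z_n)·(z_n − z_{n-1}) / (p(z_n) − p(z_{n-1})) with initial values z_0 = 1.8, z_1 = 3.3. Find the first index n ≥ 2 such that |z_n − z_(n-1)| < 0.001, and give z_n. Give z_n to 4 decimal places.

p(1.8) = -13.368000, p(3.3) = 16.737000
z_2 = 3.300000 − 16.737000·(1.500000)/(30.105000) = 2.466069;  |Δ| = 0.833931
p(2.466069) = -4.202615
z_3 = 2.466069 − (-4.202615)·(-0.833931)/(-20.939615) = 2.633440;  |Δ| = 0.167371
p(2.633440) = -0.937075
z_4 = 2.633440 − (-0.937075)·(0.167371)/(3.265540) = 2.681469;  |Δ| = 0.048029
p(2.681469) = 0.080497
z_5 = 2.681469 − 0.080497·(0.048029)/(1.017572) = 2.677669;  |Δ| = 0.003799
p(2.677669) = -0.001343
z_6 = 2.677669 − (-0.001343)·(-0.003799)/(-0.081840) = 2.677732;  |Δ| = 0.000062
|z_6 − z_5| = 0.000062 < 0.001

n = 6, z_n = 2.6777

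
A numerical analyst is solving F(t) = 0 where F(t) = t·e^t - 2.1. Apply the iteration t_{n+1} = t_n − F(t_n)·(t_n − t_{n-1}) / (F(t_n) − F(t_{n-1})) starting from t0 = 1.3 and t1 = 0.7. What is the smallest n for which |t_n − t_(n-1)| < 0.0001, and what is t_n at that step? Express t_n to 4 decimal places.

n = 6, t_n = 0.8752

F(1.3) = 2.670086, F(0.7) = -0.690373
t2 = 0.700000 − (-0.690373)·(-0.600000)/(-3.360459) = 0.823264;  |Δ| = 0.123264
F(0.823264) = -0.224668
t3 = 0.823264 − (-0.224668)·(0.123264)/(0.465705) = 0.882730;  |Δ| = 0.059466
F(0.882730) = 0.033990
t4 = 0.882730 − 0.033990·(0.059466)/(0.258658) = 0.874915;  |Δ| = 0.007814
F(0.874915) = -0.001365
t5 = 0.874915 − (-0.001365)·(-0.007814)/(-0.035355) = 0.875217;  |Δ| = 0.000302
F(0.875217) = -0.000008
t6 = 0.875217 − (-0.000008)·(0.000302)/(0.001357) = 0.875219;  |Δ| = 0.000002
|t6 − t5| = 0.000002 < 0.0001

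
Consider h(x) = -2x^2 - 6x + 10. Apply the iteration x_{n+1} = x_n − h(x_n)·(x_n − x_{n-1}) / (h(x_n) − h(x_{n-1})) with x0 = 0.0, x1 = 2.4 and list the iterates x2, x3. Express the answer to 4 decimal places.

h(0.0) = 10.000000, h(2.4) = -15.920000
x2 = 2.400000 − (-15.920000)·(2.400000 − 0.000000) / (-15.920000 − 10.000000) = 2.400000 − (-38.208000)/(-25.920000) = 0.925926
h(0.925926) = 2.729767
x3 = 0.925926 − 2.729767·(0.925926 − 2.400000) / (2.729767 − (-15.920000)) = 0.925926 − (-4.023878)/(18.649767) = 1.141686

0.9259, 1.1417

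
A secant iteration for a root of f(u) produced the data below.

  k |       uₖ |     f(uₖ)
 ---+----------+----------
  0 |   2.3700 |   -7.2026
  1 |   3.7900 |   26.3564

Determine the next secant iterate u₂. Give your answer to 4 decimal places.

2.6748

u₂ = 3.7900 − 26.3564·(3.7900 − 2.3700) / (26.3564 − (-7.2026))
   = 3.7900 − (37.426088)/(33.559000) = 2.674767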